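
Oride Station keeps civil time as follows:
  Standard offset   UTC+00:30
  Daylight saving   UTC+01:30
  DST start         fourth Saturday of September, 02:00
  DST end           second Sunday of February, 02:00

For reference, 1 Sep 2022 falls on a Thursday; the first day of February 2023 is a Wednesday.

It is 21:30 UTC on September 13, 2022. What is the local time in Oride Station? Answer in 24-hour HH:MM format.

22:00

1 September 2022 is a Thursday, so the first Saturday is September 3 and the fourth is September 24.
1 February 2023 is a Wednesday, so the first Sunday is February 5 and the second is February 12.
At the standard offset (UTC+00:30), 21:30 UTC + 0h30m = 22:00 Oride Station standard time.
Daylight saving runs 24 September 2022 – 12 February 2023; the standard-time date in Oride Station, September 13, 2022, is outside that window, so Oride Station is on standard time at UTC+00:30.
21:30 UTC + 0h30m = 22:00 local.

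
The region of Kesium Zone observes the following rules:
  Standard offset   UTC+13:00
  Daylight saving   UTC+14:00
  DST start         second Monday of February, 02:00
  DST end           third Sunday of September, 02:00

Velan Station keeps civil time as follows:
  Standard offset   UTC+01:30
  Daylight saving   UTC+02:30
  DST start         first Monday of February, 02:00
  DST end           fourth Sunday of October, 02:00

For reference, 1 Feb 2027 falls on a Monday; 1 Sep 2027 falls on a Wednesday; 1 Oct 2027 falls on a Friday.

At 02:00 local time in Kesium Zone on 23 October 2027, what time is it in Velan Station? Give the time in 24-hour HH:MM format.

1 February 2027 is a Monday, so the first Monday is February 1 and the second is February 8.
1 September 2027 is a Wednesday, so the first Sunday is September 5 and the third is September 19.
23 October 2027 is outside the daylight-saving period (8 February – 19 September), so Kesium Zone is on standard time, UTC+13:00.
02:00 Kesium Zone − 13h = 13:00 UTC (rolling into the previous day, 22 October 2027).
1 February 2027 is a Monday, so the first Monday is February 1.
1 October 2027 is a Friday, so the first Sunday is October 3 and the fourth is October 24.
At the standard offset (UTC+01:30), 13:00 UTC + 1h30m = 14:30 Velan Station standard time.
The standard-time date in Velan Station, 22 October 2027, falls between 1 February and 24 October, so daylight saving is in effect and Velan Station is at UTC+02:30.
13:00 UTC + 2h30m = 15:30 Velan Station.

15:30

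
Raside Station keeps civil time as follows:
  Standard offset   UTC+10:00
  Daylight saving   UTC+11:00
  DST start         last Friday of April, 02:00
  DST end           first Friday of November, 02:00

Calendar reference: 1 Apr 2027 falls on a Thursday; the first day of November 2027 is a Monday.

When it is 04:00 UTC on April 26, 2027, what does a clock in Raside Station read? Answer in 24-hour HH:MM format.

14:00

1 April 2027 is a Thursday, so Fridays fall on 2, 9, 16, 23, 30; the last is April 30.
1 November 2027 is a Monday, so the first Friday is November 5.
At the standard offset (UTC+10:00), 04:00 UTC + 10h = 14:00 Raside Station standard time.
The standard-time date in Raside Station, April 26, 2027, does not fall between 30 April and 5 November, so daylight saving is not in effect and Raside Station is at UTC+10:00.
04:00 UTC + 10h = 14:00 local.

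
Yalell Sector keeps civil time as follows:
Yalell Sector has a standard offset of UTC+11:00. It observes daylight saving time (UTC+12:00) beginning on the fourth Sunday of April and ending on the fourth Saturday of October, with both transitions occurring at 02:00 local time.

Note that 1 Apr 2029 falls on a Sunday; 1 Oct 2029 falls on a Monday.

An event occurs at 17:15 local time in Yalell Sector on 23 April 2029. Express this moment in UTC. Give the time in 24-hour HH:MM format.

1 April 2029 is a Sunday, so the first Sunday is April 1 and the fourth is April 22.
1 October 2029 is a Monday, so the first Saturday is October 6 and the fourth is October 27.
23 April 2029 falls between 22 April and 27 October, so daylight saving is in effect and Yalell Sector is at UTC+12:00.
17:15 local − 12h = 05:15 UTC.

05:15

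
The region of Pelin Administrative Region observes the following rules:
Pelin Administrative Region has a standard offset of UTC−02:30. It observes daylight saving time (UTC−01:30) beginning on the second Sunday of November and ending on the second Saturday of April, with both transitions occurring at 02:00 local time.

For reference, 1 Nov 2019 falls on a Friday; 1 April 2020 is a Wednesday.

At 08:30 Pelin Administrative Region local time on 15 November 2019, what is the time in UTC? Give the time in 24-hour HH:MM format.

10:00

1 November 2019 is a Friday, so the first Sunday is November 3 and the second is November 10.
1 April 2020 is a Wednesday, so the first Saturday is April 4 and the second is April 11.
Daylight saving runs 10 November 2019 – 11 April 2020; 15 November 2019 is inside that window, so Pelin Administrative Region is at UTC−01:30.
08:30 local + 1h30m = 10:00 UTC.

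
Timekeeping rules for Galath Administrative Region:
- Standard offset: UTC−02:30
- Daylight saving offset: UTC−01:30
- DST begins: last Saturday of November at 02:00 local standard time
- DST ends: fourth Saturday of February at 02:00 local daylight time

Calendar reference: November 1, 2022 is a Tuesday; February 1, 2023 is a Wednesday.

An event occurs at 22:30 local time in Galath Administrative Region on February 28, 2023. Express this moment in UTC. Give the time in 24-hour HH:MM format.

01:00

1 November 2022 is a Tuesday, so Saturdays fall on 5, 12, 19, 26; the last is November 26.
1 February 2023 is a Wednesday, so the first Saturday is February 4 and the fourth is February 25.
Daylight saving runs 26 November 2022 – 25 February 2023; February 28, 2023 is outside that window, so Galath Administrative Region is on standard time at UTC−02:30.
22:30 local + 2h30m = 01:00 UTC (rolling into the next day, 1 March 2023).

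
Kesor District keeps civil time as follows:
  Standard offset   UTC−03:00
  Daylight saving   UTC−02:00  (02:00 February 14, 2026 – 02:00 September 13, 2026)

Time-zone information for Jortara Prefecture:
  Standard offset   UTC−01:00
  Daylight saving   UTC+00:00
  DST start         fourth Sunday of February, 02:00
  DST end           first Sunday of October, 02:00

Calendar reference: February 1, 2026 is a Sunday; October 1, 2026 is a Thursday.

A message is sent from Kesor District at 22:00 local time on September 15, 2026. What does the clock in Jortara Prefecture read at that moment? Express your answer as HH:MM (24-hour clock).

September 15, 2026 does not fall between 14 February and 13 September, so daylight saving is not in effect and Kesor District is at UTC−03:00.
22:00 Kesor District + 3h = 01:00 UTC (rolling into the next day, 16 September 2026).
1 February 2026 is a Sunday, so the first Sunday is February 1 and the fourth is February 22.
1 October 2026 is a Thursday, so the first Sunday is October 4.
At the standard offset (UTC−01:00), 01:00 UTC − 1h = 00:00 Jortara Prefecture standard time.
The standard-time date in Jortara Prefecture, September 16, 2026, falls between 22 February and 4 October, so daylight saving is in effect and Jortara Prefecture is at UTC+00:00.
01:00 UTC + 0h = 01:00 Jortara Prefecture.

01:00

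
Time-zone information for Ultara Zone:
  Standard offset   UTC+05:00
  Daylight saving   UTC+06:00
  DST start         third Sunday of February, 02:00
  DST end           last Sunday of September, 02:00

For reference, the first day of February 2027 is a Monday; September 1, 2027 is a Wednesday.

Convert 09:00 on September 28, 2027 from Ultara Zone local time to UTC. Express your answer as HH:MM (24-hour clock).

1 February 2027 is a Monday, so the first Sunday is February 7 and the third is February 21.
1 September 2027 is a Wednesday, so Sundays fall on 5, 12, 19, 26; the last is September 26.
September 28, 2027 is outside the daylight-saving period (21 February – 26 September), so Ultara Zone is on standard time, UTC+05:00.
09:00 local − 5h = 04:00 UTC.

04:00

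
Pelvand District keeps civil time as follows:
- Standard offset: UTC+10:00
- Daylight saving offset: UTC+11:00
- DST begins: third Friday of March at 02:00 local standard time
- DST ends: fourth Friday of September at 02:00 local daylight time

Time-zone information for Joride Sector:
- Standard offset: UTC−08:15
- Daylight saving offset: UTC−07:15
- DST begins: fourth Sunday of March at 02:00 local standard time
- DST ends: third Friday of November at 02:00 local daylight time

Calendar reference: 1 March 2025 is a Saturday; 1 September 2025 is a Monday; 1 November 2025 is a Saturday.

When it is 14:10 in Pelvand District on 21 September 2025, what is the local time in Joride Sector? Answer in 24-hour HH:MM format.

1 March 2025 is a Saturday, so the first Friday is March 7 and the third is March 21.
1 September 2025 is a Monday, so the first Friday is September 5 and the fourth is September 26.
Daylight saving runs 21 March – 26 September; 21 September 2025 is inside that window, so Pelvand District is at UTC+11:00.
14:10 Pelvand District − 11h = 03:10 UTC.
1 March 2025 is a Saturday, so the first Sunday is March 2 and the fourth is March 23.
1 November 2025 is a Saturday, so the first Friday is November 7 and the third is November 21.
At the standard offset (UTC−08:15), 03:10 UTC − 8h15m = 18:55 Joride Sector standard time (rolling into the previous day, 20 September 2025).
The standard-time date in Joride Sector, 20 September 2025, falls between 23 March and 21 November, so daylight saving is in effect and Joride Sector is at UTC−07:15.
03:10 UTC − 7h15m = 19:55 Joride Sector (rolling into the previous day, 20 September 2025).

19:55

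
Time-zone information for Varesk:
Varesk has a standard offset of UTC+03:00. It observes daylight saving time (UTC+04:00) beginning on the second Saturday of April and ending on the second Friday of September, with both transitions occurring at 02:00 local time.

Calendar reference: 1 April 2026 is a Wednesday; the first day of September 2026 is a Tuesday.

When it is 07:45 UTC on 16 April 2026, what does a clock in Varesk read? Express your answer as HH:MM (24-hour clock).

11:45

1 April 2026 is a Wednesday, so the first Saturday is April 4 and the second is April 11.
1 September 2026 is a Tuesday, so the first Friday is September 4 and the second is September 11.
At the standard offset (UTC+03:00), 07:45 UTC + 3h = 10:45 Varesk standard time.
The standard-time date in Varesk, 16 April 2026, falls between 11 April and 11 September, so daylight saving is in effect and Varesk is at UTC+04:00.
07:45 UTC + 4h = 11:45 local.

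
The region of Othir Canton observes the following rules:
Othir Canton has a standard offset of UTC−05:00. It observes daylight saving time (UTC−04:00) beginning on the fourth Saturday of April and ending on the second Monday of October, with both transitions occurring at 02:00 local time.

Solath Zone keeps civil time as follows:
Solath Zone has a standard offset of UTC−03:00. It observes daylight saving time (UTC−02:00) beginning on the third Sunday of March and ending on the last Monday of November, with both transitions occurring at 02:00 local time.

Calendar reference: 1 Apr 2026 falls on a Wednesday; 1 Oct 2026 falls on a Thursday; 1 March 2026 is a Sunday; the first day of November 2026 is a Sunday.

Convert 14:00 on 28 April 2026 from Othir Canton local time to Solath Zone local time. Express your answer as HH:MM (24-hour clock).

16:00

1 April 2026 is a Wednesday, so the first Saturday is April 4 and the fourth is April 25.
1 October 2026 is a Thursday, so the first Monday is October 5 and the second is October 12.
28 April 2026 falls between 25 April and 12 October, so daylight saving is in effect and Othir Canton is at UTC−04:00.
14:00 Othir Canton + 4h = 18:00 UTC.
1 March 2026 is a Sunday, so the first Sunday is March 1 and the third is March 15.
1 November 2026 is a Sunday, so Mondays fall on 2, 9, 16, 23, 30; the last is November 30.
At the standard offset (UTC−03:00), 18:00 UTC − 3h = 15:00 Solath Zone standard time.
Daylight saving runs 15 March – 30 November; the standard-time date in Solath Zone, 28 April 2026, is inside that window, so Solath Zone is at UTC−02:00.
18:00 UTC − 2h = 16:00 Solath Zone.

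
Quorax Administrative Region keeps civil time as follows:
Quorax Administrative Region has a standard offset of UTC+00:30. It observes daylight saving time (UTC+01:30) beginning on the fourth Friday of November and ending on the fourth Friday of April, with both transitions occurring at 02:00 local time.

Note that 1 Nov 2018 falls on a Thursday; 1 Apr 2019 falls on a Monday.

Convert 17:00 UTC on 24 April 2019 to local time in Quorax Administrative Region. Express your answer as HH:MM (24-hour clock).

18:30

1 November 2018 is a Thursday, so the first Friday is November 2 and the fourth is November 23.
1 April 2019 is a Monday, so the first Friday is April 5 and the fourth is April 26.
At the standard offset (UTC+00:30), 17:00 UTC + 0h30m = 17:30 Quorax Administrative Region standard time.
The standard-time date in Quorax Administrative Region, 24 April 2019, falls between 23 November 2018 and 26 April 2019, so daylight saving is in effect and Quorax Administrative Region is at UTC+01:30.
17:00 UTC + 1h30m = 18:30 local.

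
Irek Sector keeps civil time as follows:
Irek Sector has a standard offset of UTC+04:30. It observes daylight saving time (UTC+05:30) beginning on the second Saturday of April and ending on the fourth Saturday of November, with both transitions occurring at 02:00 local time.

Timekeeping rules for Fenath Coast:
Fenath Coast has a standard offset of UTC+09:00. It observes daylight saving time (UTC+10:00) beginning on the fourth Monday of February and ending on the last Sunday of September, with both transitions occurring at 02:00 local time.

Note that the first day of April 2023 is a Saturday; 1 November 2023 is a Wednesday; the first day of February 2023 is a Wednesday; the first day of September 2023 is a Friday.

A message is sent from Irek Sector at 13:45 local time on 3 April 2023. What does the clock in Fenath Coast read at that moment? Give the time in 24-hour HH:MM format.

1 April 2023 is a Saturday, so the first Saturday is April 1 and the second is April 8.
1 November 2023 is a Wednesday, so the first Saturday is November 4 and the fourth is November 25.
3 April 2023 does not fall between 8 April and 25 November, so daylight saving is not in effect and Irek Sector is at UTC+04:30.
13:45 Irek Sector − 4h30m = 09:15 UTC.
1 February 2023 is a Wednesday, so the first Monday is February 6 and the fourth is February 27.
1 September 2023 is a Friday, so Sundays fall on 3, 10, 17, 24; the last is September 24.
At the standard offset (UTC+09:00), 09:15 UTC + 9h = 18:15 Fenath Coast standard time.
The standard-time date in Fenath Coast, 3 April 2023, falls between 27 February and 24 September, so daylight saving is in effect and Fenath Coast is at UTC+10:00.
09:15 UTC + 10h = 19:15 Fenath Coast.

19:15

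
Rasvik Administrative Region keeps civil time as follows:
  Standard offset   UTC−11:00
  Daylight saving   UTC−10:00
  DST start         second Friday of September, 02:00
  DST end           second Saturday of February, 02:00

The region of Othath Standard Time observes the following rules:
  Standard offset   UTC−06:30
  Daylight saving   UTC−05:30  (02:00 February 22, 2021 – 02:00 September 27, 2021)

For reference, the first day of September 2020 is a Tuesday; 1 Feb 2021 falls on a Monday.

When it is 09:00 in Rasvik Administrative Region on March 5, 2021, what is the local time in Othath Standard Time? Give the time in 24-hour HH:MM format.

1 September 2020 is a Tuesday, so the first Friday is September 4 and the second is September 11.
1 February 2021 is a Monday, so the first Saturday is February 6 and the second is February 13.
March 5, 2021 does not fall between 11 September 2020 and 13 February 2021, so daylight saving is not in effect and Rasvik Administrative Region is at UTC−11:00.
09:00 Rasvik Administrative Region + 11h = 20:00 UTC.
At the standard offset (UTC−06:30), 20:00 UTC − 6h30m = 13:30 Othath Standard Time standard time.
The standard-time date in Othath Standard Time, March 5, 2021, falls between 22 February and 27 September, so daylight saving is in effect and Othath Standard Time is at UTC−05:30.
20:00 UTC − 5h30m = 14:30 Othath Standard Time.

14:30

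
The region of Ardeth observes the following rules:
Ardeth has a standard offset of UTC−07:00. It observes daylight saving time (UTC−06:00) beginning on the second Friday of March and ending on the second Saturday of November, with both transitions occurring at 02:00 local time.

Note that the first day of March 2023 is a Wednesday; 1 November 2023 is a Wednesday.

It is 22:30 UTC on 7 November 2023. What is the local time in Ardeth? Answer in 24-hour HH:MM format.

1 March 2023 is a Wednesday, so the first Friday is March 3 and the second is March 10.
1 November 2023 is a Wednesday, so the first Saturday is November 4 and the second is November 11.
At the standard offset (UTC−07:00), 22:30 UTC − 7h = 15:30 Ardeth standard time.
The standard-time date in Ardeth, 7 November 2023, lies within the daylight-saving period (10 March – 11 November), so Ardeth is on daylight time, UTC−06:00.
22:30 UTC − 6h = 16:30 local.

16:30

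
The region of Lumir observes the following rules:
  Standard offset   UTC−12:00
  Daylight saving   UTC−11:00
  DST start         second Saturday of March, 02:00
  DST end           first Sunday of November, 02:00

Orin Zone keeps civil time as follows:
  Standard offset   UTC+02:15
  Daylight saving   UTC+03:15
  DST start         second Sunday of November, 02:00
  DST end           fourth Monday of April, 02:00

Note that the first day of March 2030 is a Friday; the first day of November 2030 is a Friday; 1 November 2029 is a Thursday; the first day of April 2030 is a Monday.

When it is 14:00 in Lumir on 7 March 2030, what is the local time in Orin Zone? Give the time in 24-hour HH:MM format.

1 March 2030 is a Friday, so the first Saturday is March 2 and the second is March 9.
1 November 2030 is a Friday, so the first Sunday is November 3.
Daylight saving runs 9 March – 3 November; 7 March 2030 is outside that window, so Lumir is on standard time at UTC−12:00.
14:00 Lumir + 12h = 02:00 UTC (rolling into the next day, 8 March 2030).
1 November 2029 is a Thursday, so the first Sunday is November 4 and the second is November 11.
1 April 2030 is a Monday, so the first Monday is April 1 and the fourth is April 22.
At the standard offset (UTC+02:15), 02:00 UTC + 2h15m = 04:15 Orin Zone standard time.
The standard-time date in Orin Zone, 8 March 2030, falls between 11 November 2029 and 22 April 2030, so daylight saving is in effect and Orin Zone is at UTC+03:15.
02:00 UTC + 3h15m = 05:15 Orin Zone.

05:15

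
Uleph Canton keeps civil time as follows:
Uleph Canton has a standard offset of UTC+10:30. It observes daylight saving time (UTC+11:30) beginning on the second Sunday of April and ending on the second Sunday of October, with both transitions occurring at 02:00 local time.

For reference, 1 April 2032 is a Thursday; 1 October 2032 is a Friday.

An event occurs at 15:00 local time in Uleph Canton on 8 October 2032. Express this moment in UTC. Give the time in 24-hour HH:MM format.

03:30

1 April 2032 is a Thursday, so the first Sunday is April 4 and the second is April 11.
1 October 2032 is a Friday, so the first Sunday is October 3 and the second is October 10.
Daylight saving runs 11 April – 10 October; 8 October 2032 is inside that window, so Uleph Canton is at UTC+11:30.
15:00 local − 11h30m = 03:30 UTC.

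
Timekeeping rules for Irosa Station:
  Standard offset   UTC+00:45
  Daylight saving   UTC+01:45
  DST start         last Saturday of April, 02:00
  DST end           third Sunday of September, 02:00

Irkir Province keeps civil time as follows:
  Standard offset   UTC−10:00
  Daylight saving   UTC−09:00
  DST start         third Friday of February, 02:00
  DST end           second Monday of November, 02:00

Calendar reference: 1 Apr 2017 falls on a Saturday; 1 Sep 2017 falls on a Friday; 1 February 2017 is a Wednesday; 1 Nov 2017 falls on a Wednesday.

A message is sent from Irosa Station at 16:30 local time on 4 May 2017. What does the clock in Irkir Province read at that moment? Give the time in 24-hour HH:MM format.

1 April 2017 is a Saturday, so Saturdays fall on 1, 8, 15, 22, 29; the last is April 29.
1 September 2017 is a Friday, so the first Sunday is September 3 and the third is September 17.
4 May 2017 falls between 29 April and 17 September, so daylight saving is in effect and Irosa Station is at UTC+01:45.
16:30 Irosa Station − 1h45m = 14:45 UTC.
1 February 2017 is a Wednesday, so the first Friday is February 3 and the third is February 17.
1 November 2017 is a Wednesday, so the first Monday is November 6 and the second is November 13.
At the standard offset (UTC−10:00), 14:45 UTC − 10h = 04:45 Irkir Province standard time.
The standard-time date in Irkir Province, 4 May 2017, falls between 17 February and 13 November, so daylight saving is in effect and Irkir Province is at UTC−09:00.
14:45 UTC − 9h = 05:45 Irkir Province.

05:45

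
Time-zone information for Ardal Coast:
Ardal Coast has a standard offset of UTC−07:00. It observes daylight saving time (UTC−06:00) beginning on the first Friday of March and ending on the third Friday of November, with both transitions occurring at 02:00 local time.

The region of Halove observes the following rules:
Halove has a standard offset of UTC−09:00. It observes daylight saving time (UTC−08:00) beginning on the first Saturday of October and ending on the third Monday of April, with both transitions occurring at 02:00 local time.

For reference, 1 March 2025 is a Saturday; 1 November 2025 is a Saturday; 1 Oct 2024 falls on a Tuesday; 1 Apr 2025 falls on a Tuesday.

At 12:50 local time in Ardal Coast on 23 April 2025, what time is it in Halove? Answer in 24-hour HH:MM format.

1 March 2025 is a Saturday, so the first Friday is March 7.
1 November 2025 is a Saturday, so the first Friday is November 7 and the third is November 21.
23 April 2025 lies within the daylight-saving period (7 March – 21 November), so Ardal Coast is on daylight time, UTC−06:00.
12:50 Ardal Coast + 6h = 18:50 UTC.
1 October 2024 is a Tuesday, so the first Saturday is October 5.
1 April 2025 is a Tuesday, so the first Monday is April 7 and the third is April 21.
At the standard offset (UTC−09:00), 18:50 UTC − 9h = 09:50 Halove standard time.
The standard-time date in Halove, 23 April 2025, is outside the daylight-saving period (5 October 2024 – 21 April 2025), so Halove is on standard time, UTC−09:00.
18:50 UTC − 9h = 09:50 Halove.

09:50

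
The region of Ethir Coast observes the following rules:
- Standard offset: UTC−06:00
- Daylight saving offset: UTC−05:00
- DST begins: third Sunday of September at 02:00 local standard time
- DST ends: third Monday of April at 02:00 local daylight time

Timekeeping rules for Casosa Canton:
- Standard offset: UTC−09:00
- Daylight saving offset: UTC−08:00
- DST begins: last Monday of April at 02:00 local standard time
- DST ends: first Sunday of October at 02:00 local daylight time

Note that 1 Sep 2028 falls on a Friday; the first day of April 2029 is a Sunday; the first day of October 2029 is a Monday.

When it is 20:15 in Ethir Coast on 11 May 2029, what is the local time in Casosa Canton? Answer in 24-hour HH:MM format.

1 September 2028 is a Friday, so the first Sunday is September 3 and the third is September 17.
1 April 2029 is a Sunday, so the first Monday is April 2 and the third is April 16.
11 May 2029 is outside the daylight-saving period (17 September 2028 – 16 April 2029), so Ethir Coast is on standard time, UTC−06:00.
20:15 Ethir Coast + 6h = 02:15 UTC (rolling into the next day, 12 May 2029).
1 April 2029 is a Sunday, so Mondays fall on 2, 9, 16, 23, 30; the last is April 30.
1 October 2029 is a Monday, so the first Sunday is October 7.
At the standard offset (UTC−09:00), 02:15 UTC − 9h = 17:15 Casosa Canton standard time (rolling into the previous day, 11 May 2029).
The standard-time date in Casosa Canton, 11 May 2029, falls between 30 April and 7 October, so daylight saving is in effect and Casosa Canton is at UTC−08:00.
02:15 UTC − 8h = 18:15 Casosa Canton (rolling into the previous day, 11 May 2029).

18:15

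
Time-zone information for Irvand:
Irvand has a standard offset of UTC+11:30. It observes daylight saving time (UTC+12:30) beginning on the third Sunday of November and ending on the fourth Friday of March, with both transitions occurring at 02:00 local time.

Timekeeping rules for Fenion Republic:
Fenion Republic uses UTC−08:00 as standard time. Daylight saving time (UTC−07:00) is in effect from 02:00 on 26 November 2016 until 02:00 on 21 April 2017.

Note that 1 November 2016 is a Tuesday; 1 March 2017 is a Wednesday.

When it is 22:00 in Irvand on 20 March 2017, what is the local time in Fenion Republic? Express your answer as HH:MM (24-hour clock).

1 November 2016 is a Tuesday, so the first Sunday is November 6 and the third is November 20.
1 March 2017 is a Wednesday, so the first Friday is March 3 and the fourth is March 24.
Daylight saving runs 20 November 2016 – 24 March 2017; 20 March 2017 is inside that window, so Irvand is at UTC+12:30.
22:00 Irvand − 12h30m = 09:30 UTC.
At the standard offset (UTC−08:00), 09:30 UTC − 8h = 01:30 Fenion Republic standard time.
Daylight saving runs 26 November 2016 – 21 April 2017; the standard-time date in Fenion Republic, 20 March 2017, is inside that window, so Fenion Republic is at UTC−07:00.
09:30 UTC − 7h = 02:30 Fenion Republic.

02:30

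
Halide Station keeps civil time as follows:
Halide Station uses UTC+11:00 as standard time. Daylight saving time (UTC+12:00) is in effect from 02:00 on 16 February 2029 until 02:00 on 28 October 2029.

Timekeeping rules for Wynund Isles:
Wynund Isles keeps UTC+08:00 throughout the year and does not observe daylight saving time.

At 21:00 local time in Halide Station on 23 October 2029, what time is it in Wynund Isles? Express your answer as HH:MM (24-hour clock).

17:00

23 October 2029 falls between 16 February and 28 October, so daylight saving is in effect and Halide Station is at UTC+12:00.
21:00 Halide Station − 12h = 09:00 UTC.
Wynund Isles stays on UTC+08:00 all year.
09:00 UTC + 8h = 17:00 Wynund Isles.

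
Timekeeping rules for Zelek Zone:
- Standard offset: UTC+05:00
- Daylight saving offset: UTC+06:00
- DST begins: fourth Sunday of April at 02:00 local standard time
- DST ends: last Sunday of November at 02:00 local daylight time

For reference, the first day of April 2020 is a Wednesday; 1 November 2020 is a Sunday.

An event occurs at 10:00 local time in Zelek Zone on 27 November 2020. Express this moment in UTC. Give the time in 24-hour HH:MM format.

04:00

1 April 2020 is a Wednesday, so the first Sunday is April 5 and the fourth is April 26.
1 November 2020 is a Sunday, so Sundays fall on 1, 8, 15, 22, 29; the last is November 29.
27 November 2020 lies within the daylight-saving period (26 April – 29 November), so Zelek Zone is on daylight time, UTC+06:00.
10:00 local − 6h = 04:00 UTC.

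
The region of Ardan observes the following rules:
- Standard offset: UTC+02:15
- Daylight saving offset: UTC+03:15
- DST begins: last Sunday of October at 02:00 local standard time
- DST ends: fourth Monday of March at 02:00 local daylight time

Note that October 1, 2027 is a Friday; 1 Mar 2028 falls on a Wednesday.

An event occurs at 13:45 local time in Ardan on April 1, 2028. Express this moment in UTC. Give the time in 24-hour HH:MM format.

11:30

1 October 2027 is a Friday, so Sundays fall on 3, 10, 17, 24, 31; the last is October 31.
1 March 2028 is a Wednesday, so the first Monday is March 6 and the fourth is March 27.
April 1, 2028 is outside the daylight-saving period (31 October 2027 – 27 March 2028), so Ardan is on standard time, UTC+02:15.
13:45 local − 2h15m = 11:30 UTC.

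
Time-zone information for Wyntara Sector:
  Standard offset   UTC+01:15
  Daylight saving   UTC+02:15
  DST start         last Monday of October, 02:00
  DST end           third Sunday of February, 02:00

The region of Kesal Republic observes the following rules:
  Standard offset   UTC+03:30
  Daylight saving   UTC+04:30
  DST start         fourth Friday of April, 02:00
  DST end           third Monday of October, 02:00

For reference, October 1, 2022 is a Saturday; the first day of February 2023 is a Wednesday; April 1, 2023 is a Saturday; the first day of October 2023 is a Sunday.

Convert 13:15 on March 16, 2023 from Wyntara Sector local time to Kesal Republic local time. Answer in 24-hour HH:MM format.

1 October 2022 is a Saturday, so Mondays fall on 3, 10, 17, 24, 31; the last is October 31.
1 February 2023 is a Wednesday, so the first Sunday is February 5 and the third is February 19.
Daylight saving runs 31 October 2022 – 19 February 2023; March 16, 2023 is outside that window, so Wyntara Sector is on standard time at UTC+01:15.
13:15 Wyntara Sector − 1h15m = 12:00 UTC.
1 April 2023 is a Saturday, so the first Friday is April 7 and the fourth is April 28.
1 October 2023 is a Sunday, so the first Monday is October 2 and the third is October 16.
At the standard offset (UTC+03:30), 12:00 UTC + 3h30m = 15:30 Kesal Republic standard time.
Daylight saving runs 28 April – 16 October; the standard-time date in Kesal Republic, March 16, 2023, is outside that window, so Kesal Republic is on standard time at UTC+03:30.
12:00 UTC + 3h30m = 15:30 Kesal Republic.

15:30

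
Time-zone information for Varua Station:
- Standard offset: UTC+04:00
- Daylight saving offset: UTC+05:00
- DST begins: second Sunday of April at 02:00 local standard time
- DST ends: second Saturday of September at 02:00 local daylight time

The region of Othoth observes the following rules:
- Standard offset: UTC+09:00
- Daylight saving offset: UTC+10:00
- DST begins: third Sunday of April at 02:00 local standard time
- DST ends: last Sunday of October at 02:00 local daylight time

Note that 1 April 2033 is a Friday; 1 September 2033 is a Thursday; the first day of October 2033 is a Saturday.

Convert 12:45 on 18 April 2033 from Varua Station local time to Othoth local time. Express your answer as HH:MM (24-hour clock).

17:45

1 April 2033 is a Friday, so the first Sunday is April 3 and the second is April 10.
1 September 2033 is a Thursday, so the first Saturday is September 3 and the second is September 10.
Daylight saving runs 10 April – 10 September; 18 April 2033 is inside that window, so Varua Station is at UTC+05:00.
12:45 Varua Station − 5h = 07:45 UTC.
1 April 2033 is a Friday, so the first Sunday is April 3 and the third is April 17.
1 October 2033 is a Saturday, so Sundays fall on 2, 9, 16, 23, 30; the last is October 30.
At the standard offset (UTC+09:00), 07:45 UTC + 9h = 16:45 Othoth standard time.
The standard-time date in Othoth, 18 April 2033, lies within the daylight-saving period (17 April – 30 October), so Othoth is on daylight time, UTC+10:00.
07:45 UTC + 10h = 17:45 Othoth.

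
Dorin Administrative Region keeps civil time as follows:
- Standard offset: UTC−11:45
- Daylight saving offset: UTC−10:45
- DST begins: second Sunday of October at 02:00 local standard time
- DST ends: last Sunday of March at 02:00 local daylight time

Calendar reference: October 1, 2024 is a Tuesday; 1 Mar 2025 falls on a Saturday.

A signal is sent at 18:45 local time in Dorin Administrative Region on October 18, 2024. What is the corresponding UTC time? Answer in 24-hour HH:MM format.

1 October 2024 is a Tuesday, so the first Sunday is October 6 and the second is October 13.
1 March 2025 is a Saturday, so Sundays fall on 2, 9, 16, 23, 30; the last is March 30.
October 18, 2024 lies within the daylight-saving period (13 October 2024 – 30 March 2025), so Dorin Administrative Region is on daylight time, UTC−10:45.
18:45 local + 10h45m = 05:30 UTC (rolling into the next day, 19 October 2024).

05:30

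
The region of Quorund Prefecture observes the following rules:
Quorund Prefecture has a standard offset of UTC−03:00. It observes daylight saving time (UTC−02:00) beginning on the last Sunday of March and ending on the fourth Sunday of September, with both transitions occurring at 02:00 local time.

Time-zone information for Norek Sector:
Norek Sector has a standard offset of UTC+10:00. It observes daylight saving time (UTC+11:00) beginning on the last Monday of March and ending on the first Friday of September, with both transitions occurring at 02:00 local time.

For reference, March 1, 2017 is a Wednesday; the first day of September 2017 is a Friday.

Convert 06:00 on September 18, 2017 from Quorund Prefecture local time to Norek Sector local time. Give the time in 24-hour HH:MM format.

1 March 2017 is a Wednesday, so Sundays fall on 5, 12, 19, 26; the last is March 26.
1 September 2017 is a Friday, so the first Sunday is September 3 and the fourth is September 24.
September 18, 2017 lies within the daylight-saving period (26 March – 24 September), so Quorund Prefecture is on daylight time, UTC−02:00.
06:00 Quorund Prefecture + 2h = 08:00 UTC.
1 March 2017 is a Wednesday, so Mondays fall on 6, 13, 20, 27; the last is March 27.
1 September 2017 is a Friday, so the first Friday is September 1.
At the standard offset (UTC+10:00), 08:00 UTC + 10h = 18:00 Norek Sector standard time.
The standard-time date in Norek Sector, September 18, 2017, is outside the daylight-saving period (27 March – 1 September), so Norek Sector is on standard time, UTC+10:00.
08:00 UTC + 10h = 18:00 Norek Sector.

18:00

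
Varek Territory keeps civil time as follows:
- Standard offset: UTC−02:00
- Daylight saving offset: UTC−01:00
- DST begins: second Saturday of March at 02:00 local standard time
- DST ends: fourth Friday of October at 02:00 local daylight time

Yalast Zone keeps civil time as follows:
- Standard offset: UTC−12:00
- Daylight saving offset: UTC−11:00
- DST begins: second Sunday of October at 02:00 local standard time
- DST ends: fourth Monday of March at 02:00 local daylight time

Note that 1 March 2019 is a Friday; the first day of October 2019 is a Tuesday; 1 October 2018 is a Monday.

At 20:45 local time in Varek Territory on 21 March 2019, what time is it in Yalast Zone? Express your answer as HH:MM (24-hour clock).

10:45

1 March 2019 is a Friday, so the first Saturday is March 2 and the second is March 9.
1 October 2019 is a Tuesday, so the first Friday is October 4 and the fourth is October 25.
Daylight saving runs 9 March – 25 October; 21 March 2019 is inside that window, so Varek Territory is at UTC−01:00.
20:45 Varek Territory + 1h = 21:45 UTC.
1 October 2018 is a Monday, so the first Sunday is October 7 and the second is October 14.
1 March 2019 is a Friday, so the first Monday is March 4 and the fourth is March 25.
At the standard offset (UTC−12:00), 21:45 UTC − 12h = 09:45 Yalast Zone standard time.
The standard-time date in Yalast Zone, 21 March 2019, falls between 14 October 2018 and 25 March 2019, so daylight saving is in effect and Yalast Zone is at UTC−11:00.
21:45 UTC − 11h = 10:45 Yalast Zone.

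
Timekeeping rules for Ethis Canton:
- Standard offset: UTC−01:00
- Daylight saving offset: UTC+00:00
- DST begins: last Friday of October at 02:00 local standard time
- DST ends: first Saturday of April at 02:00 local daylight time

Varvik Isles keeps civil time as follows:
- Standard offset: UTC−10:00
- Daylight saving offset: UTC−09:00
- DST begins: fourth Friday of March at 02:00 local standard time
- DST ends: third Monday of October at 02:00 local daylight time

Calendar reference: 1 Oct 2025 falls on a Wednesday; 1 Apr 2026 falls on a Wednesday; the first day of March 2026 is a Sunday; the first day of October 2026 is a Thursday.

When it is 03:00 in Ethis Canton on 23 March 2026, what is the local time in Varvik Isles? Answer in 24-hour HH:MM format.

1 October 2025 is a Wednesday, so Fridays fall on 3, 10, 17, 24, 31; the last is October 31.
1 April 2026 is a Wednesday, so the first Saturday is April 4.
Daylight saving runs 31 October 2025 – 4 April 2026; 23 March 2026 is inside that window, so Ethis Canton is at UTC+00:00.
03:00 Ethis Canton − 0h = 03:00 UTC.
1 March 2026 is a Sunday, so the first Friday is March 6 and the fourth is March 27.
1 October 2026 is a Thursday, so the first Monday is October 5 and the third is October 19.
At the standard offset (UTC−10:00), 03:00 UTC − 10h = 17:00 Varvik Isles standard time (rolling into the previous day, 22 March 2026).
Daylight saving runs 27 March – 19 October; the standard-time date in Varvik Isles, 22 March 2026, is outside that window, so Varvik Isles is on standard time at UTC−10:00.
03:00 UTC − 10h = 17:00 Varvik Isles (rolling into the previous day, 22 March 2026).

17:00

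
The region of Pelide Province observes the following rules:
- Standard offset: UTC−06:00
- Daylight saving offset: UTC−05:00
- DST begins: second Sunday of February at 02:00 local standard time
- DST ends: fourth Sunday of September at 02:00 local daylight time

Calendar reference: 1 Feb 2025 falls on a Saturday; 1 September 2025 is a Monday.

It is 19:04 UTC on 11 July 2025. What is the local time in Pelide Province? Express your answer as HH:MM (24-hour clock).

1 February 2025 is a Saturday, so the first Sunday is February 2 and the second is February 9.
1 September 2025 is a Monday, so the first Sunday is September 7 and the fourth is September 28.
At the standard offset (UTC−06:00), 19:04 UTC − 6h = 13:04 Pelide Province standard time.
The standard-time date in Pelide Province, 11 July 2025, lies within the daylight-saving period (9 February – 28 September), so Pelide Province is on daylight time, UTC−05:00.
19:04 UTC − 5h = 14:04 local.

14:04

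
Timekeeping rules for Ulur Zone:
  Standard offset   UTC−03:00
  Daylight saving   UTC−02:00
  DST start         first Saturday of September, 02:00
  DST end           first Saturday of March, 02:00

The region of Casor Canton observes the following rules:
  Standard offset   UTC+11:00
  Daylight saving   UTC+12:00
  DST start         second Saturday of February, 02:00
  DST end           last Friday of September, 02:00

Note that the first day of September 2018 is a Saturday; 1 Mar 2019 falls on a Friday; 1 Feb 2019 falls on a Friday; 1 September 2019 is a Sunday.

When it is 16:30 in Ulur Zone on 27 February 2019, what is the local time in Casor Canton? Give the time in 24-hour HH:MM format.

06:30

1 September 2018 is a Saturday, so the first Saturday is September 1.
1 March 2019 is a Friday, so the first Saturday is March 2.
Daylight saving runs 1 September 2018 – 2 March 2019; 27 February 2019 is inside that window, so Ulur Zone is at UTC−02:00.
16:30 Ulur Zone + 2h = 18:30 UTC.
1 February 2019 is a Friday, so the first Saturday is February 2 and the second is February 9.
1 September 2019 is a Sunday, so Fridays fall on 6, 13, 20, 27; the last is September 27.
At the standard offset (UTC+11:00), 18:30 UTC + 11h = 05:30 Casor Canton standard time (rolling into the next day, 28 February 2019).
Daylight saving runs 9 February – 27 September; the standard-time date in Casor Canton, 28 February 2019, is inside that window, so Casor Canton is at UTC+12:00.
18:30 UTC + 12h = 06:30 Casor Canton (rolling into the next day, 28 February 2019).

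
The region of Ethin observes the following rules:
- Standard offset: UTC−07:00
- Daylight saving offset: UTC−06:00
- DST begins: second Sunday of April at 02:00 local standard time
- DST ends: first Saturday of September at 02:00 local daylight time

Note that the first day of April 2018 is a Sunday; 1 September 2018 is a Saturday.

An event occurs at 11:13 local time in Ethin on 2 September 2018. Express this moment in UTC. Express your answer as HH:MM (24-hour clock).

1 April 2018 is a Sunday, so the first Sunday is April 1 and the second is April 8.
1 September 2018 is a Saturday, so the first Saturday is September 1.
2 September 2018 is outside the daylight-saving period (8 April – 1 September), so Ethin is on standard time, UTC−07:00.
11:13 local + 7h = 18:13 UTC.

18:13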